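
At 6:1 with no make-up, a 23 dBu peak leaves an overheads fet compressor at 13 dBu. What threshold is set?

11 dBu

Let T be the threshold. Output overshoot = (input overshoot)/R, so 13 − T = (23 − T)/6.
6·(13 − T) = 23 − T → 5·T = 78 − 23 = 55.
T = 55/5 = 11 dBu.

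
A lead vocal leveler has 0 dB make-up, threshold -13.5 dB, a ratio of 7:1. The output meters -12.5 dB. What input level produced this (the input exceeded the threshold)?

-6.5 dB

Post-compression overshoot = -12.5 − (-13.5) = 1 dB.
Before 7:1 compression the overshoot was 1 × 7 = 7 dB, so input = -13.5 + 7 = -6.5 dB.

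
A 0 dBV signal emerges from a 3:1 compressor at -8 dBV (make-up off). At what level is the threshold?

Input is 12 dB above T (since output overshoot × R = input overshoot: (-8 − T)·3 = 0 − T gives T = -12 dBV).
Check: -12 + (0 − (-12))/3 = -12 + 4 = -8 dBV. ✓

-12 dBV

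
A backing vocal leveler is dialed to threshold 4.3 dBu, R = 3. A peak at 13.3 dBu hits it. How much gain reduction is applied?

6 dB

13.3 dBu exceeds the threshold by 9 dB.
A 3:1 ratio leaves 3 dB of that excess.
Gain reduction = 9 − 3 = 6 dB.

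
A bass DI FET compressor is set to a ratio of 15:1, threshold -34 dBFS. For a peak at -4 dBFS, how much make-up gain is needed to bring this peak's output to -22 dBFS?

10 dB

Overshoot 30 dB → 30/15 = 2 dB after compression, so the compressed level is -34 + 2 = -32 dBFS.
Make-up = target − compressed = -22 − (-32) = 10 dB.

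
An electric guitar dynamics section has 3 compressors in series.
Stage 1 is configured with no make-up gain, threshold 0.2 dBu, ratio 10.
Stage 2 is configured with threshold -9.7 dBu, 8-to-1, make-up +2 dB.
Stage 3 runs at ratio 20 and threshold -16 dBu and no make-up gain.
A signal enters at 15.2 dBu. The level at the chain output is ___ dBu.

Stage 1: 15 dB above 0.2 dBu, reduced 10:1 to 1.5 dB above → 1.7 dBu.
Stage 2: overshoot 11.4 dB → 11.4/8 = 1.425 dB → -8.275 dBu; +2 dB make-up → -6.275 dBu.
Stage 3: 9.725 dB above -16 dBu, reduced 20:1 to 0.48625 dB above → -15.51375 dBu.

-15.51375 dBu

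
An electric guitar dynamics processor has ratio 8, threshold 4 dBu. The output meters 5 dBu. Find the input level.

That's 1 dB above the 4 dBu threshold.
Input overshoot = R × output overshoot = 8 dB → input = 4 + 8 = 12 dBu.

12 dBu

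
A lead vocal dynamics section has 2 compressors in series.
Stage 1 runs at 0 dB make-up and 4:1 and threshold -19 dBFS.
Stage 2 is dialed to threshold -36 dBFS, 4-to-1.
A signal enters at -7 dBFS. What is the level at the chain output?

Stage 1: 12 dB above -19 dBFS, reduced 4:1 to 3 dB above → -16 dBFS.
Stage 2: 20 dB above -36 dBFS, reduced 4:1 to 5 dB above → -31 dBFS.

-31 dBFS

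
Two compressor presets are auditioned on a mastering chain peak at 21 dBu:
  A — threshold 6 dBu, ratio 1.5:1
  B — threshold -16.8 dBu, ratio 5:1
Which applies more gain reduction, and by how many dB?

A: overshoot 15 dB → output overshoot 10 dB → GR 5 dB.
B: overshoot 37.8 dB → output overshoot 7.56 dB → GR 30.24 dB.
B reduces 25.24 dB more.

B, by 25.24 dB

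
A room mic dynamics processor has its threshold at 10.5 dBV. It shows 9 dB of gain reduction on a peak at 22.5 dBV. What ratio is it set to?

4:1

Input overshoot = 22.5 − 10.5 = 12 dB.
Output overshoot = 12 − 9 = 3 dB.
Ratio = input overshoot / output overshoot = 12 / 3 = 4.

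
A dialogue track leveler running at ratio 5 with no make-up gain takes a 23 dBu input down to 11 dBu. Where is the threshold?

Input is 15 dB above T (since output overshoot × R = input overshoot: (11 − T)·5 = 23 − T gives T = 8 dBu).
Check: 8 + (23 − 8)/5 = 8 + 3 = 11 dBu. ✓

8 dBu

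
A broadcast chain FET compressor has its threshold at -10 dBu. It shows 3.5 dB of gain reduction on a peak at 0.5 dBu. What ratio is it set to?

Input overshoot = 0.5 − (-10) = 10.5 dB.
Output overshoot = 10.5 − 3.5 = 7 dB.
Ratio = input overshoot / output overshoot = 10.5 / 7 = 1.5.

1.5:1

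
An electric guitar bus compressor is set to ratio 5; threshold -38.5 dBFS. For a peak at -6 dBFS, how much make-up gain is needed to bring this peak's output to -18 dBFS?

14 dB

Without make-up, output = threshold + overshoot/5 = -38.5 + 6.5 = -32 dBFS.
Gap to target: 14 dB.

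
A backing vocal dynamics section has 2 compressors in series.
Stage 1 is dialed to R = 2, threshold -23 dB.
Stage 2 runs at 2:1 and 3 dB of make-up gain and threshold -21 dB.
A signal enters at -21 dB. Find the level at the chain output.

-19 dB

Stage 1: overshoot 2 dB → 2/2 = 1 dB → -22 dB.
Stage 2: -22 dB ≤ -21 dB, so stage 2 doesn't engage; make-up brings it to -19 dB.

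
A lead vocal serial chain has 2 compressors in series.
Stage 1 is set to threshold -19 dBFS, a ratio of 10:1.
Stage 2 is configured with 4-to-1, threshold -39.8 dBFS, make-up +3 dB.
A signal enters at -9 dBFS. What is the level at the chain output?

Stage 1: -9 dBFS is 10 dB over -19 dBFS; at 10:1 that becomes 1 dB over, giving -18 dBFS.
Stage 2: 21.8 dB above -39.8 dBFS, reduced 4:1 to 5.45 dB above → -34.35 dBFS; +3 dB make-up → -31.35 dBFS.

-31.35 dBFS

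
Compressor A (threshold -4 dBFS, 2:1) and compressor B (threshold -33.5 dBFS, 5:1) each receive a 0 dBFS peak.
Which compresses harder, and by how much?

B, by 24.8 dB

A: GR = 4 − 4/2 = 2 dB.
B: GR = 33.5 − 33.5/5 = 26.8 dB.
B reduces 24.8 dB more.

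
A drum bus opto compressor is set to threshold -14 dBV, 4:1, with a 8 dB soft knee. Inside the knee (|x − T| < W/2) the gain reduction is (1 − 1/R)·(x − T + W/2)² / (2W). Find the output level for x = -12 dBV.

-13.6875 dBV

x − T + W/2 = -12 − (-14) + 4 = 6.
GR = (1 − 1/4) × 6² / 16 = 0.75 × 36 / 16 = 1.6875 dB.
Output = -12 − 1.6875 = -13.6875 dBV.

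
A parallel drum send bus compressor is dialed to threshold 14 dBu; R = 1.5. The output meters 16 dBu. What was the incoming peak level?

17 dBu

Post-compression overshoot = 16 − 14 = 2 dB.
Before 1.5:1 compression the overshoot was 2 × 1.5 = 3 dB, so input = 14 + 3 = 17 dBu.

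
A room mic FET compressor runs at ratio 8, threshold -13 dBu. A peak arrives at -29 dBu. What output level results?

-29 dBu

-29 dBu is 16 dB below the -13 dBu threshold, so no gain reduction is applied.
Output = input = -29 dBu.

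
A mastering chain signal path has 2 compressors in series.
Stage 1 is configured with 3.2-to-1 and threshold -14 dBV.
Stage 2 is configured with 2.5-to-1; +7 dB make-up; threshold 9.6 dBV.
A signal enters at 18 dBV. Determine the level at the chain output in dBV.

Stage 1: 32 dB above -14 dBV, reduced 3.2:1 to 10 dB above → -4 dBV.
Stage 2: -4 dBV is at or below the 9.6 dBV threshold — no compression; make-up brings it to 3 dBV.

3 dBV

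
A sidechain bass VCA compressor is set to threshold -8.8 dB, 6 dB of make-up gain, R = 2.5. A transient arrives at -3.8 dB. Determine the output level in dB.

-3.8 dB sits 5 dB over threshold.
2.5:1 compression reduces that to 5/2.5 = 2 dB over.
That puts the output at -6.8 dB; make-up adds 6 dB, giving -0.8 dB.

-0.8 dB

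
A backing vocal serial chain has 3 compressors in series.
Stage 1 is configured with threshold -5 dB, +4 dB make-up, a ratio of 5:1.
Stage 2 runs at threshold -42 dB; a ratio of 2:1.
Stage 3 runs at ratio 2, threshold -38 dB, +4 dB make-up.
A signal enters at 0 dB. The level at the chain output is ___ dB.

Stage 1: 0 dB is 5 dB over -5 dB; at 5:1 that becomes 1 dB over, giving -4 dB; +4 dB make-up → 0 dB.
Stage 2: 42 dB above -42 dB, reduced 2:1 to 21 dB above → -21 dB.
Stage 3: -21 dB is 17 dB over -38 dB; at 2:1 that becomes 8.5 dB over, giving -29.5 dB; +4 dB make-up → -25.5 dB.

-25.5 dB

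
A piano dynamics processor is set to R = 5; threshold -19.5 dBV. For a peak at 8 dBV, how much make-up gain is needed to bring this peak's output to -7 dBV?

Without make-up, output = threshold + overshoot/5 = -19.5 + 5.5 = -14 dBV.
Gap to target: 7 dB.

7 dB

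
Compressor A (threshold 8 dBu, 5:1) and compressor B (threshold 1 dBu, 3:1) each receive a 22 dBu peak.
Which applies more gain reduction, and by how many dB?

B, by 2.8 dB

A: 14 dB over, compressed to 2.8 dB over, so 11.2 dB of GR.
B: 21 dB over, compressed to 7 dB over, so 14 dB of GR.
B applies 2.8 dB more gain reduction.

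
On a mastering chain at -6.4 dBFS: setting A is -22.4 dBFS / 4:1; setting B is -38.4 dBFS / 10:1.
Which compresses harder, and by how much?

B, by 16.8 dB

A: GR = 16 − 16/4 = 12 dB.
B: GR = 32 − 32/10 = 28.8 dB.
B applies 16.8 dB more gain reduction.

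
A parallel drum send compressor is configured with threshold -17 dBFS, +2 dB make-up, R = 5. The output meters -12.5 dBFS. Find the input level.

-4.5 dBFS

Stripping the +2 dB make-up gives -14.5 dBFS at the gain stage.
That's 2.5 dB above the -17 dBFS threshold.
Undo the ratio: input overshoot = 2.5 × 5 = 12.5 dB, giving input = -4.5 dBFS.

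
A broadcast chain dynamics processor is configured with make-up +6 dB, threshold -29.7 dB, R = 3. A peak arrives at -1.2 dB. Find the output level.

-1.2 dB sits 28.5 dB over threshold.
3:1 compression reduces that to 28.5/3 = 9.5 dB over.
So the level is -29.7 + 9.5 = -20.2 dB; make-up adds 6 dB, giving -14.2 dB.

-14.2 dB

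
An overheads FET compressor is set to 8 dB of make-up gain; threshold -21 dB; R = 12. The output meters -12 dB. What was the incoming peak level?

-9 dB

Stripping the +8 dB make-up gives -20 dB at the gain stage.
Post-compression overshoot = -20 − (-21) = 1 dB.
Before 12:1 compression the overshoot was 1 × 12 = 12 dB, so input = -21 + 12 = -9 dB.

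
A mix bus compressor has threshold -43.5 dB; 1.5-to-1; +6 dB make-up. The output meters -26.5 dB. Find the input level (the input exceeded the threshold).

-27 dB

Remove make-up: -26.5 − 6 = -32.5 dB.
Post-compression overshoot = -32.5 − (-43.5) = 11 dB.
Input overshoot = R × output overshoot = 16.5 dB → input = -43.5 + 16.5 = -27 dB.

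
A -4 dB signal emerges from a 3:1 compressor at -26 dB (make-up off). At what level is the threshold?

Input is 33 dB above T (since output overshoot × R = input overshoot: (-26 − T)·3 = -4 − T gives T = -37 dB).
Check: -37 + (-4 − (-37))/3 = -37 + 11 = -26 dB. ✓

-37 dB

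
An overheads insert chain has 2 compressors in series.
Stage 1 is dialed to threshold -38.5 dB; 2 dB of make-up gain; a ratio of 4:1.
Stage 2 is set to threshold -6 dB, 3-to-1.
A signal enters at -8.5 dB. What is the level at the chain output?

-29 dB

Stage 1: 30 dB above -38.5 dB, reduced 4:1 to 7.5 dB above → -31 dB; +2 dB make-up → -29 dB.
Stage 2: -29 dB ≤ -6 dB, so stage 2 doesn't engage; output -29 dB.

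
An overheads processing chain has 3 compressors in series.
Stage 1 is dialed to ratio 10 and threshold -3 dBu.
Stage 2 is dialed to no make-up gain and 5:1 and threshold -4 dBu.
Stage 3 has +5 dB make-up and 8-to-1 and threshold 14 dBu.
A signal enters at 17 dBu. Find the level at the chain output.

1.6 dBu

Stage 1: overshoot 20 dB → 20/10 = 2 dB → -1 dBu.
Stage 2: 3 dB above -4 dBu, reduced 5:1 to 0.6 dB above → -3.4 dBu.
Stage 3: -3.4 dBu is at or below the 14 dBu threshold — no compression; make-up brings it to 1.6 dBu.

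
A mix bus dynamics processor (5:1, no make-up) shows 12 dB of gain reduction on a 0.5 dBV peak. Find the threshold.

Let T be the threshold. Output overshoot = (input overshoot)/R, so -11.5 − T = (0.5 − T)/5.
5·(-11.5 − T) = 0.5 − T → 4·T = -57.5 − 0.5 = -58.
T = -58/4 = -14.5 dBV.

-14.5 dBV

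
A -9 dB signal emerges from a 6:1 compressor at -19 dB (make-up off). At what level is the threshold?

-21 dB

Input is 12 dB above T (since output overshoot × R = input overshoot: (-19 − T)·6 = -9 − T gives T = -21 dB).
Check: -21 + (-9 − (-21))/6 = -21 + 2 = -19 dB. ✓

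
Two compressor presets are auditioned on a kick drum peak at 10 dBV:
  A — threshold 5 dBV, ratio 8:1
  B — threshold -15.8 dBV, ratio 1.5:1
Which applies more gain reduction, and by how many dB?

B, by 4.225 dB

A: GR = 5 − 5/8 = 4.375 dB.
B: GR = 25.8 − 25.8/1.5 = 8.6 dB.
B reduces 4.225 dB more.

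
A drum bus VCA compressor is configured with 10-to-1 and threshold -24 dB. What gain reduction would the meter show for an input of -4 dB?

18 dB

Overshoot = -4 − (-24) = 20 dB.
After 10:1 compression the overshoot becomes 20/10 = 2 dB.
So the signal is attenuated by 20 − 2 = 18 dB.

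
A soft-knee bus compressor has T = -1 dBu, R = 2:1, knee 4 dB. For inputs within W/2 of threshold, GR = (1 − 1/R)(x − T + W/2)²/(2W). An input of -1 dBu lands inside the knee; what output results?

x − T + W/2 = -1 − (-1) + 2 = 2.
GR = (1 − 1/2) × 2² / 8 = 0.5 × 4 / 8 = 0.25 dB.
Output = -1 − 0.25 = -1.25 dBu.

-1.25 dBu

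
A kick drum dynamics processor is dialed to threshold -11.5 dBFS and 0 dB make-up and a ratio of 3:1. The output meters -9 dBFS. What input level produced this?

The compressed level sits -9 − (-11.5) = 2.5 dB over threshold.
Input overshoot = R × output overshoot = 7.5 dB → input = -11.5 + 7.5 = -4 dBFS.

-4 dBFS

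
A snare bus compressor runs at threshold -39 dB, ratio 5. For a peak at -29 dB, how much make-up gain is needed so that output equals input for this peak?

Overshoot 10 dB → 10/5 = 2 dB after compression, so the compressed level is -39 + 2 = -37 dB.
Make-up = target − compressed = -29 − (-37) = 8 dB.

8 dB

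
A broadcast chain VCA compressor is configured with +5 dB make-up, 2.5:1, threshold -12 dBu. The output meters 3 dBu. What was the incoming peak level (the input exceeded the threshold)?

13 dBu

Remove make-up: 3 − 5 = -2 dBu.
Post-compression overshoot = -2 − (-12) = 10 dB.
Input overshoot = R × output overshoot = 25 dB → input = -12 + 25 = 13 dBu.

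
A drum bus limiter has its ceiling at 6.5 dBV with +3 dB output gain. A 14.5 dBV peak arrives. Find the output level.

The limiter clamps the peak to its 6.5 dBV ceiling.
Output gain then adds 3 dB: 6.5 + 3 = 9.5 dBV.

9.5 dBV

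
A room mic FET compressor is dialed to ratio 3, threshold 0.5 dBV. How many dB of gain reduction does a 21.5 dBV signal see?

14 dB

Overshoot = 21.5 − 0.5 = 21 dB.
After 3:1 compression the overshoot becomes 21/3 = 7 dB.
So the signal is attenuated by 21 − 7 = 14 dB.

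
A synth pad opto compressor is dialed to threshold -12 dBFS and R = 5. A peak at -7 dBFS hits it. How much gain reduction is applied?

Overshoot = -7 − (-12) = 5 dB.
At 5:1, output sits 5/5 = 1 dB above threshold.
So the signal is attenuated by 5 − 1 = 4 dB.

4 dB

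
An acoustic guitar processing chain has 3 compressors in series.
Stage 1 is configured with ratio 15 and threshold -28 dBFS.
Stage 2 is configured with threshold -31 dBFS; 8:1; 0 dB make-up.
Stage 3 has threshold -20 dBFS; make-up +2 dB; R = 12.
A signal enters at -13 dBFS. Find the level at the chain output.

Stage 1: overshoot 15 dB → 15/15 = 1 dB → -27 dBFS.
Stage 2: 4 dB above -31 dBFS, reduced 8:1 to 0.5 dB above → -30.5 dBFS.
Stage 3: below threshold (-30.5 ≤ -20); passes unchanged; make-up brings it to -28.5 dBFS.

-28.5 dBFS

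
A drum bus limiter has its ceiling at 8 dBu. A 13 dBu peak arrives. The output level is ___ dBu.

A brickwall limiter is an ∞:1 compressor: any input above the ceiling is clamped to 8 dBu.

8 dBu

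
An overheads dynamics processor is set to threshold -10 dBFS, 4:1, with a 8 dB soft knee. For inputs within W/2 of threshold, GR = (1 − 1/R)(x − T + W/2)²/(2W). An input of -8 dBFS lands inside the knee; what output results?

x − T + W/2 = -8 − (-10) + 4 = 6.
GR = (1 − 1/4) × 6² / 16 = 0.75 × 36 / 16 = 1.6875 dB.
Output = -8 − 1.6875 = -9.6875 dBFS.

-9.6875 dBFS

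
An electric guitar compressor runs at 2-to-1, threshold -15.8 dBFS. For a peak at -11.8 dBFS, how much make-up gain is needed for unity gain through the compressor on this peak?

2 dB

Overshoot 4 dB → 4/2 = 2 dB after compression, so the compressed level is -15.8 + 2 = -13.8 dBFS.
Make-up = target − compressed = -11.8 − (-13.8) = 2 dB.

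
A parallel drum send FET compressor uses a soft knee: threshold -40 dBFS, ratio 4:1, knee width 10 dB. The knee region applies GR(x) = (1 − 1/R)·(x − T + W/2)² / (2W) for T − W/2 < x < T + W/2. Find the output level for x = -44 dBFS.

x − T + W/2 = -44 − (-40) + 5 = 1.
GR = (1 − 1/4) × 1² / 20 = 0.75 × 1 / 20 = 0.0375 dB.
Output = -44 − 0.0375 = -44.0375 dBFS.

-44.0375 dBFS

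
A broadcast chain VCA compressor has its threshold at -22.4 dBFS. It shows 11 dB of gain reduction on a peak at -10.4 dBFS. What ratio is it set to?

Input overshoot = -10.4 − (-22.4) = 12 dB.
Output overshoot = 12 − 11 = 1 dB.
Ratio = input overshoot / output overshoot = 12 / 1 = 12.

12:1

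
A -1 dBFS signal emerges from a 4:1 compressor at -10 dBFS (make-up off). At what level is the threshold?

Input is 12 dB above T (since output overshoot × R = input overshoot: (-10 − T)·4 = -1 − T gives T = -13 dBFS).
Check: -13 + (-1 − (-13))/4 = -13 + 3 = -10 dBFS. ✓

-13 dBFS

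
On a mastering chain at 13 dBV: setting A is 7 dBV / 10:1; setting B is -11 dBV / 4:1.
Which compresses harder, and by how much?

B, by 12.6 dB

A: 6 dB over, compressed to 0.6 dB over, so 5.4 dB of GR.
B: 24 dB over, compressed to 6 dB over, so 18 dB of GR.
Difference: 12.6 dB in favour of B.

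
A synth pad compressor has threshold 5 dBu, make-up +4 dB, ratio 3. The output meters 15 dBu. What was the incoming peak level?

23 dBu

Remove make-up: 15 − 4 = 11 dBu.
That's 6 dB above the 5 dBu threshold.
Undo the ratio: input overshoot = 6 × 3 = 18 dB, giving input = 23 dBu.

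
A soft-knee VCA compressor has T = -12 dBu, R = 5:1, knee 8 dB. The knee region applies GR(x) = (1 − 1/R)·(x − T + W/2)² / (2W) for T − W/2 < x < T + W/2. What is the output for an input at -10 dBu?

-11.8 dBu

x − T + W/2 = -10 − (-12) + 4 = 6.
GR = (1 − 1/5) × 6² / 16 = 0.8 × 36 / 16 = 1.8 dB.
Output = -10 − 1.8 = -11.8 dBu.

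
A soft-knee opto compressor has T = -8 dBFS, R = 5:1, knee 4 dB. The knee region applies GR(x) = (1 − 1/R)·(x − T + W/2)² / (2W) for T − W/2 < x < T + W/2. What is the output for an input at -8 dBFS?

-8.4 dBFS

x − T + W/2 = -8 − (-8) + 2 = 2.
GR = (1 − 1/5) × 2² / 8 = 0.8 × 4 / 8 = 0.4 dB.
Output = -8 − 0.4 = -8.4 dBFS.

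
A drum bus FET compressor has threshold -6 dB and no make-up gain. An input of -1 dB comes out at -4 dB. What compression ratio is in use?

2.5:1

Input overshoot = -1 − (-6) = 5 dB; output overshoot = -4 − (-6) = 2 dB.
Ratio = 5 / 2 = 2.5.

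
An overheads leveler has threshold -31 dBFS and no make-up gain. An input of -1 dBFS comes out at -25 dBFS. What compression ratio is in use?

5:1

Input overshoot = -1 − (-31) = 30 dB; output overshoot = -25 − (-31) = 6 dB.
Ratio = 30 / 6 = 5.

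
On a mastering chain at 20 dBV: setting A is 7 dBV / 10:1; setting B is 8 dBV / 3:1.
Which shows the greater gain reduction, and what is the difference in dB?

A, by 3.7 dB

A: 13 dB over, compressed to 1.3 dB over, so 11.7 dB of GR.
B: 12 dB over, compressed to 4 dB over, so 8 dB of GR.
A applies 3.7 dB more gain reduction.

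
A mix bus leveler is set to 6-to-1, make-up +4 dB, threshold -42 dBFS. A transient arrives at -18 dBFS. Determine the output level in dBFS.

The input is 24 dB above the -42 dBFS threshold.
6:1 compression reduces that to 24/6 = 4 dB over.
So the level is -42 + 4 = -38 dBFS; make-up adds 4 dB, giving -34 dBFS.

-34 dBFS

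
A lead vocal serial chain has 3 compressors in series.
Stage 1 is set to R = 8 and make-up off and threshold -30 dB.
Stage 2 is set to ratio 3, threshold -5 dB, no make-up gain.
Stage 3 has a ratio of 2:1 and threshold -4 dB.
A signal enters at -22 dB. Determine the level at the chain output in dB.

Stage 1: -22 dB is 8 dB over -30 dB; at 8:1 that becomes 1 dB over, giving -29 dB.
Stage 2: -29 dB is at or below the -5 dB threshold — no compression; output -29 dB.
Stage 3: -29 dB is at or below the -4 dB threshold — no compression; output -29 dB.

-29 dB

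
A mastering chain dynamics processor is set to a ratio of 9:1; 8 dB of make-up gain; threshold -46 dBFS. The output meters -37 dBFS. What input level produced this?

-37 dBFS

Stripping the +8 dB make-up gives -45 dBFS at the gain stage.
Post-compression overshoot = -45 − (-46) = 1 dB.
Before 9:1 compression the overshoot was 1 × 9 = 9 dB, so input = -46 + 9 = -37 dBFS.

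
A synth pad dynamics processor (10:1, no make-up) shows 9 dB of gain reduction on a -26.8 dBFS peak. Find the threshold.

-36.8 dBFS

Let T be the threshold. Output overshoot = (input overshoot)/R, so -35.8 − T = (-26.8 − T)/10.
10·(-35.8 − T) = -26.8 − T → 9·T = -358 − (-26.8) = -331.2.
T = -331.2/9 = -36.8 dBFS.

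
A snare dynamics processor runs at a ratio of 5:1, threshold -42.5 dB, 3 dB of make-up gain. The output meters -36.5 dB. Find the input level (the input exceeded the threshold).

Before make-up, the level was -36.5 − 3 = -39.5 dB.
Post-compression overshoot = -39.5 − (-42.5) = 3 dB.
Before 5:1 compression the overshoot was 3 × 5 = 15 dB, so input = -42.5 + 15 = -27.5 dB.

-27.5 dB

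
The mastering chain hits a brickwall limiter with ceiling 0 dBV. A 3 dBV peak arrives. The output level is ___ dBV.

At ∞:1, everything above 0 dBV is held at the ceiling.

0 dBV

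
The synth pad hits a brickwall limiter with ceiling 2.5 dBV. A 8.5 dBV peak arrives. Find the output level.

The limiter clamps the peak to its 2.5 dBV ceiling.

2.5 dBV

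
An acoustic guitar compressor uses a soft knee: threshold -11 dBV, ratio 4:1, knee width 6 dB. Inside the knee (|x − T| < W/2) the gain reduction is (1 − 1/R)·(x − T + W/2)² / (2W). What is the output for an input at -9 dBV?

-10.5625 dBV

x − T + W/2 = -9 − (-11) + 3 = 5.
GR = (1 − 1/4) × 5² / 12 = 0.75 × 25 / 12 = 1.5625 dB.
Output = -9 − 1.5625 = -10.5625 dBV.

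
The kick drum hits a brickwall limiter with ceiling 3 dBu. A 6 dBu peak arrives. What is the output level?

3 dBu

A brickwall limiter is an ∞:1 compressor: any input above the ceiling is clamped to 3 dBu.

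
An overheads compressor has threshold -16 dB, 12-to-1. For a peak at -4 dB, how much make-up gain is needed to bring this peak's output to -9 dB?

6 dB

The peak compresses to -16 + 12/12 = -15 dB.
To reach -9 dB requires -9 − (-15) = 6 dB of make-up.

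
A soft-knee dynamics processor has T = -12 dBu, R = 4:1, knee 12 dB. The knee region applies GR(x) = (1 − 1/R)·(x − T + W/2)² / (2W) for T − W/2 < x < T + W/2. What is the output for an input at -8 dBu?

x − T + W/2 = -8 − (-12) + 6 = 10.
GR = (1 − 1/4) × 10² / 24 = 0.75 × 100 / 24 = 3.125 dB.
Output = -8 − 3.125 = -11.125 dBu.

-11.125 dBu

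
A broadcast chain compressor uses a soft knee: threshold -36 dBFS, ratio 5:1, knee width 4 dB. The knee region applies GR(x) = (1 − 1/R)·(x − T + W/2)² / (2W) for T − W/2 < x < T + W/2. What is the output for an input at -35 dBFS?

x − T + W/2 = -35 − (-36) + 2 = 3.
GR = (1 − 1/5) × 3² / 8 = 0.8 × 9 / 8 = 0.9 dB.
Output = -35 − 0.9 = -35.9 dBFS.

-35.9 dBFS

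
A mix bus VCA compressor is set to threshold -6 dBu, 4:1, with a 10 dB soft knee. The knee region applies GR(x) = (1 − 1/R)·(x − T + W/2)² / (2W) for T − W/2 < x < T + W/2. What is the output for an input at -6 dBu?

-6.9375 dBu

x − T + W/2 = -6 − (-6) + 5 = 5.
GR = (1 − 1/4) × 5² / 20 = 0.75 × 25 / 20 = 0.9375 dB.
Output = -6 − 0.9375 = -6.9375 dBu.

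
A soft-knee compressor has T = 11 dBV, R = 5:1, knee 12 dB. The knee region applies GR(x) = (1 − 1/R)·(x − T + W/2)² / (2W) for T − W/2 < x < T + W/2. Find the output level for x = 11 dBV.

9.8 dBV

x − T + W/2 = 11 − 11 + 6 = 6.
GR = (1 − 1/5) × 6² / 24 = 0.8 × 36 / 24 = 1.2 dB.
Output = 11 − 1.2 = 9.8 dBV.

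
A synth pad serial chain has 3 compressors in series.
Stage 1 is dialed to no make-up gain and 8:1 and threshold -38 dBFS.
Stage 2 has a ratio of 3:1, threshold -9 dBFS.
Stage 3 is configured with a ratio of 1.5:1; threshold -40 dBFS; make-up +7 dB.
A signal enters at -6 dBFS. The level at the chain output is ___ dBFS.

-29 dBFS

Stage 1: 32 dB above -38 dBFS, reduced 8:1 to 4 dB above → -34 dBFS.
Stage 2: -34 dBFS is at or below the -9 dBFS threshold — no compression; output -34 dBFS.
Stage 3: overshoot 6 dB → 6/1.5 = 4 dB → -36 dBFS; +7 dB make-up → -29 dBFS.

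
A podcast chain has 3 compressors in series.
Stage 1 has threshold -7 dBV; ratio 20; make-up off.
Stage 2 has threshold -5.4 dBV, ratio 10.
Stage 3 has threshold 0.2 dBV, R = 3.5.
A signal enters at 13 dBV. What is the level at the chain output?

Stage 1: overshoot 20 dB → 20/20 = 1 dB → -6 dBV.
Stage 2: -6 dBV ≤ -5.4 dBV, so stage 2 doesn't engage; output -6 dBV.
Stage 3: -6 dBV ≤ 0.2 dBV, so stage 3 doesn't engage; output -6 dBV.

-6 dBV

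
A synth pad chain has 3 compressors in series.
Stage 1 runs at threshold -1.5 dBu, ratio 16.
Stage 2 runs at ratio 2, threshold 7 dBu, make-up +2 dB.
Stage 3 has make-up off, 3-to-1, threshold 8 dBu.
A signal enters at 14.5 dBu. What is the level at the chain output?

Stage 1: 14.5 dBu is 16 dB over -1.5 dBu; at 16:1 that becomes 1 dB over, giving -0.5 dBu.
Stage 2: -0.5 dBu ≤ 7 dBu, so stage 2 doesn't engage; make-up brings it to 1.5 dBu.
Stage 3: 1.5 dBu is at or below the 8 dBu threshold — no compression; output 1.5 dBu.

1.5 dBu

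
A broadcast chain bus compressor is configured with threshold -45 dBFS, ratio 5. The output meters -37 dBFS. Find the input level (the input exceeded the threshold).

-5 dBFS

That's 8 dB above the -45 dBFS threshold.
Undo the ratio: input overshoot = 8 × 5 = 40 dB, giving input = -5 dBFS.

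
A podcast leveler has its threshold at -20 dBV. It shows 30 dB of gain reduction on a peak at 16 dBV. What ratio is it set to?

Input overshoot = 16 − (-20) = 36 dB.
Output overshoot = 36 − 30 = 6 dB.
Ratio = input overshoot / output overshoot = 36 / 6 = 6.

6:1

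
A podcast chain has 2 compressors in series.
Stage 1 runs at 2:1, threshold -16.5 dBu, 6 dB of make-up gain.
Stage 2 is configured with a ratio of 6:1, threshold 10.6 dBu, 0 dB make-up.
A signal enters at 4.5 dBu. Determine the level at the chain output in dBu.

Stage 1: 4.5 dBu is 21 dB over -16.5 dBu; at 2:1 that becomes 10.5 dB over, giving -6 dBu; +6 dB make-up → 0 dBu.
Stage 2: 0 dBu ≤ 10.6 dBu, so stage 2 doesn't engage; output 0 dBu.

0 dBu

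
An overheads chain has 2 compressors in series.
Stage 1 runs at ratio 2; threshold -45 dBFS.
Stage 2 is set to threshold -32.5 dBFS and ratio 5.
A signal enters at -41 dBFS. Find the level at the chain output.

Stage 1: -41 dBFS is 4 dB over -45 dBFS; at 2:1 that becomes 2 dB over, giving -43 dBFS.
Stage 2: -43 dBFS is at or below the -32.5 dBFS threshold — no compression; output -43 dBFS.

-43 dBFS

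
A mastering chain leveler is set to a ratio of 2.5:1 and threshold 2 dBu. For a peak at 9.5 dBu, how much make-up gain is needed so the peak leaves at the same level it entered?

4.5 dB

Overshoot 7.5 dB → 7.5/2.5 = 3 dB after compression, so the compressed level is 2 + 3 = 5 dBu.
Make-up = target − compressed = 9.5 − 5 = 4.5 dB.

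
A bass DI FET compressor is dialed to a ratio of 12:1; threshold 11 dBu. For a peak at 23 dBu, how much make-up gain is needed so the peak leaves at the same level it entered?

11 dB

Overshoot 12 dB → 12/12 = 1 dB after compression, so the compressed level is 11 + 1 = 12 dBu.
Make-up = target − compressed = 23 − 12 = 11 dB.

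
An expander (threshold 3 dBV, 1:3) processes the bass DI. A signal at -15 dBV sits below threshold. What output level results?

-51 dBV

The input is 18 dB below the 3 dBV threshold.
A 1:3 expander multiplies undershoot by 3: 18 × 3 = 54 dB below threshold.
Output = 3 − 54 = -51 dBV.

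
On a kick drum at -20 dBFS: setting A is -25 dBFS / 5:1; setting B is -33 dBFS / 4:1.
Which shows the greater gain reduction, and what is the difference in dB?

A: GR = 5 − 5/5 = 4 dB.
B: GR = 13 − 13/4 = 9.75 dB.
Difference: 5.75 dB in favour of B.

B, by 5.75 dB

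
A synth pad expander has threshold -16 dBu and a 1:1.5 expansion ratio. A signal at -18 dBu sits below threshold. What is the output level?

-19 dBu

Undershoot = (-16) − (-18) = 2 dB.
At 1:1.5, that expands to 3 dB under threshold.
Output = -16 − 3 = -19 dBu.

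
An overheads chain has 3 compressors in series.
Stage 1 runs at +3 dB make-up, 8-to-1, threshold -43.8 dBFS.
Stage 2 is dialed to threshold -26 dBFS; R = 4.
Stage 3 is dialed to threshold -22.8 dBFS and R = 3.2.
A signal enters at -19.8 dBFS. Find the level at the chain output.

Stage 1: -19.8 dBFS is 24 dB over -43.8 dBFS; at 8:1 that becomes 3 dB over, giving -40.8 dBFS; +3 dB make-up → -37.8 dBFS.
Stage 2: below threshold (-37.8 ≤ -26); passes unchanged; output -37.8 dBFS.
Stage 3: below threshold (-37.8 ≤ -22.8); passes unchanged; output -37.8 dBFS.

-37.8 dBFS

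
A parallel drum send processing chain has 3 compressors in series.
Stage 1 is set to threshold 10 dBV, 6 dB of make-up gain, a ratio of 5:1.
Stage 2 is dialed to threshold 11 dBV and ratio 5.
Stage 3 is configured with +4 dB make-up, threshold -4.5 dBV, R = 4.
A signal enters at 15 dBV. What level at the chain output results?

3.675 dBV

Stage 1: 15 dBV is 5 dB over 10 dBV; at 5:1 that becomes 1 dB over, giving 11 dBV; +6 dB make-up → 17 dBV.
Stage 2: overshoot 6 dB → 6/5 = 1.2 dB → 12.2 dBV.
Stage 3: overshoot 16.7 dB → 16.7/4 = 4.175 dB → -0.325 dBV; +4 dB make-up → 3.675 dBV.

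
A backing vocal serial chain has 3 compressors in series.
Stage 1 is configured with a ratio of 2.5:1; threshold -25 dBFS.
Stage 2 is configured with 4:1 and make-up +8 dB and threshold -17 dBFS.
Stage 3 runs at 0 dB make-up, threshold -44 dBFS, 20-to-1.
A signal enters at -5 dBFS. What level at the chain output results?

-42.25 dBFS

Stage 1: overshoot 20 dB → 20/2.5 = 8 dB → -17 dBFS.
Stage 2: -17 dBFS is at or below the -17 dBFS threshold — no compression; make-up brings it to -9 dBFS.
Stage 3: -9 dBFS is 35 dB over -44 dBFS; at 20:1 that becomes 1.75 dB over, giving -42.25 dBFS.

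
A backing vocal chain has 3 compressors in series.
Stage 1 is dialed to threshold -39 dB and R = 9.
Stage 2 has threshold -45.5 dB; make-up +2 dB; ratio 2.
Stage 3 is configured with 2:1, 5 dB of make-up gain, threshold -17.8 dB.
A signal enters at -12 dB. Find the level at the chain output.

Stage 1: 27 dB above -39 dB, reduced 9:1 to 3 dB above → -36 dB.
Stage 2: -36 dB is 9.5 dB over -45.5 dB; at 2:1 that becomes 4.75 dB over, giving -40.75 dB; +2 dB make-up → -38.75 dB.
Stage 3: -38.75 dB is at or below the -17.8 dB threshold — no compression; make-up brings it to -33.75 dB.

-33.75 dB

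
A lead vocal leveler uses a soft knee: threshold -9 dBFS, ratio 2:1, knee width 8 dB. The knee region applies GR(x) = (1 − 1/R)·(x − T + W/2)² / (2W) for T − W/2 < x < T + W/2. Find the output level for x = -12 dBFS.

x − T + W/2 = -12 − (-9) + 4 = 1.
GR = (1 − 1/2) × 1² / 16 = 0.5 × 1 / 16 = 0.03125 dB.
Output = -12 − 0.03125 = -12.03125 dBFS.

-12.03125 dBFS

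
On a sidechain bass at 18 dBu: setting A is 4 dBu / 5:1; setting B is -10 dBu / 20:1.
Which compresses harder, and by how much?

B, by 15.4 dB

A: GR = 14 − 14/5 = 11.2 dB.
B: GR = 28 − 28/20 = 26.6 dB.
B reduces 15.4 dB more.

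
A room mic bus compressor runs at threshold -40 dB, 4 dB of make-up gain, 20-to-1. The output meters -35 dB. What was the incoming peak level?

-20 dB

Remove make-up: -35 − 4 = -39 dB.
The compressed level sits -39 − (-40) = 1 dB over threshold.
Input overshoot = R × output overshoot = 20 dB → input = -40 + 20 = -20 dB.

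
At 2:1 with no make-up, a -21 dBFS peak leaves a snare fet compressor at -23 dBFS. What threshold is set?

Input is 4 dB above T (since output overshoot × R = input overshoot: (-23 − T)·2 = -21 − T gives T = -25 dBFS).
Check: -25 + (-21 − (-25))/2 = -25 + 2 = -23 dBFS. ✓

-25 dBFS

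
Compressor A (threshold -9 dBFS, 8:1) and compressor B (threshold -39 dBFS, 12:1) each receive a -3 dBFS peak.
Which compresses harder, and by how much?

A: overshoot 6 dB → output overshoot 0.75 dB → GR 5.25 dB.
B: overshoot 36 dB → output overshoot 3 dB → GR 33 dB.
B reduces 27.75 dB more.

B, by 27.75 dB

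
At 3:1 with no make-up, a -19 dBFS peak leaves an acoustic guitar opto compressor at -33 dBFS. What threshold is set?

-40 dBFS

Input is 21 dB above T (since output overshoot × R = input overshoot: (-33 − T)·3 = -19 − T gives T = -40 dBFS).
Check: -40 + (-19 − (-40))/3 = -40 + 7 = -33 dBFS. ✓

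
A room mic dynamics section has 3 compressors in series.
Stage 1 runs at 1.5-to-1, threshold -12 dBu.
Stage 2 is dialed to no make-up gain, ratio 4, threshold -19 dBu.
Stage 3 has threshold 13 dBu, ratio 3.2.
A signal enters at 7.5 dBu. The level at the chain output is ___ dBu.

-14 dBu

Stage 1: 7.5 dBu is 19.5 dB over -12 dBu; at 1.5:1 that becomes 13 dB over, giving 1 dBu.
Stage 2: 1 dBu is 20 dB over -19 dBu; at 4:1 that becomes 5 dB over, giving -14 dBu.
Stage 3: below threshold (-14 ≤ 13); passes unchanged; output -14 dBu.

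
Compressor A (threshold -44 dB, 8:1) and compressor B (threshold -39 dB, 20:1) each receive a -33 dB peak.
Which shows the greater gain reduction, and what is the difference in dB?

A, by 3.925 dB

A: 11 dB over, compressed to 1.375 dB over, so 9.625 dB of GR.
B: 6 dB over, compressed to 0.3 dB over, so 5.7 dB of GR.
Difference: 3.925 dB in favour of A.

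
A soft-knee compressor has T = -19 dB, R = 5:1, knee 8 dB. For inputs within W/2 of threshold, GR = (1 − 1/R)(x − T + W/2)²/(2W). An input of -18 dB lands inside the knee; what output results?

x − T + W/2 = -18 − (-19) + 4 = 5.
GR = (1 − 1/5) × 5² / 16 = 0.8 × 25 / 16 = 1.25 dB.
Output = -18 − 1.25 = -19.25 dB.

-19.25 dB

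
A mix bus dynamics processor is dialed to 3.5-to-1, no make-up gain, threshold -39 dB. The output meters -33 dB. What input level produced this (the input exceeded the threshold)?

That's 6 dB above the -39 dB threshold.
Input overshoot = R × output overshoot = 21 dB → input = -39 + 21 = -18 dB.

-18 dB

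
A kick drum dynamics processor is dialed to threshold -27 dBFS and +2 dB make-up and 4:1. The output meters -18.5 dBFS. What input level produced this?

-1 dBFS

Stripping the +2 dB make-up gives -20.5 dBFS at the gain stage.
The compressed level sits -20.5 − (-27) = 6.5 dB over threshold.
Undo the ratio: input overshoot = 6.5 × 4 = 26 dB, giving input = -1 dBFS.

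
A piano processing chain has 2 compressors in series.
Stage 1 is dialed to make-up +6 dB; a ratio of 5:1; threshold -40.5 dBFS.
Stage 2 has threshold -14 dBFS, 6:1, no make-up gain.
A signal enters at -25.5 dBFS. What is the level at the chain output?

Stage 1: overshoot 15 dB → 15/5 = 3 dB → -37.5 dBFS; +6 dB make-up → -31.5 dBFS.
Stage 2: below threshold (-31.5 ≤ -14); passes unchanged; output -31.5 dBFS.

-31.5 dBFS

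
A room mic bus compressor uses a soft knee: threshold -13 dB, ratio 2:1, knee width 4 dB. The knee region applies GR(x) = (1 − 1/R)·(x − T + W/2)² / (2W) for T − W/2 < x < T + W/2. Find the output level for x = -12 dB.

x − T + W/2 = -12 − (-13) + 2 = 3.
GR = (1 − 1/2) × 3² / 8 = 0.5 × 9 / 8 = 0.5625 dB.
Output = -12 − 0.5625 = -12.5625 dB.

-12.5625 dB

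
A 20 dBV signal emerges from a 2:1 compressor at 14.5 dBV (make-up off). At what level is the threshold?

9 dBV

Let T be the threshold. Output overshoot = (input overshoot)/R, so 14.5 − T = (20 − T)/2.
2·(14.5 − T) = 20 − T → 1·T = 29 − 20 = 9.
T = 9/1 = 9 dBV.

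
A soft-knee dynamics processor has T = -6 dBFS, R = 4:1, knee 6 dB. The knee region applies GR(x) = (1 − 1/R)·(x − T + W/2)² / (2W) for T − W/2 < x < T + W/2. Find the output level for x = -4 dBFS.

-5.5625 dBFS

x − T + W/2 = -4 − (-6) + 3 = 5.
GR = (1 − 1/4) × 5² / 12 = 0.75 × 25 / 12 = 1.5625 dB.
Output = -4 − 1.5625 = -5.5625 dBFS.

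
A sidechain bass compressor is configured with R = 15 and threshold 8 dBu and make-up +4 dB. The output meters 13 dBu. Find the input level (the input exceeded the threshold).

Stripping the +4 dB make-up gives 9 dBu at the gain stage.
The compressed level sits 9 − 8 = 1 dB over threshold.
Input overshoot = R × output overshoot = 15 dB → input = 8 + 15 = 23 dBu.

23 dBu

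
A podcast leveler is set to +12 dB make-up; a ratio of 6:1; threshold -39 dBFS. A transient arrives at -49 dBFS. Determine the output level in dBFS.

-37 dBFS

-49 dBFS is 10 dB below the -39 dBFS threshold, so no gain reduction is applied.
Make-up gain adds 12 dB: -49 + 12 = -37 dBFS.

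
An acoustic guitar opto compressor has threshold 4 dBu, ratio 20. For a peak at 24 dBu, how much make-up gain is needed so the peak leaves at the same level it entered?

The peak compresses to 4 + 20/20 = 5 dBu.
To reach 24 dBu requires 24 − 5 = 19 dB of make-up.

19 dB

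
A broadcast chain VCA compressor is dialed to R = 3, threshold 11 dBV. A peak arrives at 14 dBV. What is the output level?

The input is 3 dB above the 11 dBV threshold.
At 3:1 the overshoot is divided by 3, leaving 1 dB above threshold.
So the level is 11 + 1 = 12 dBV.

12 dBV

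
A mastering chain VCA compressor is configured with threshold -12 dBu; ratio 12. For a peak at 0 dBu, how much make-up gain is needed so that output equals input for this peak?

Without make-up, output = threshold + overshoot/12 = -12 + 1 = -11 dBu.
Gap to target: 11 dB.

11 dB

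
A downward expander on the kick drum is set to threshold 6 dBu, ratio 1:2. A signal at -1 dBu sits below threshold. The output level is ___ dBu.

Below threshold, a 1:2 expander applies gain = (2−1)×(T − x) of attenuation.
(2−1) × 7 = 7 dB, so output = -1 − 7 = -8 dBu.

-8 dBu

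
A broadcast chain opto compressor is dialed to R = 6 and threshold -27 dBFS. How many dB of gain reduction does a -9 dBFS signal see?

15 dB

-9 dBFS exceeds the threshold by 18 dB.
A 6:1 ratio leaves 3 dB of that excess.
Gain reduction = 18 − 3 = 15 dB.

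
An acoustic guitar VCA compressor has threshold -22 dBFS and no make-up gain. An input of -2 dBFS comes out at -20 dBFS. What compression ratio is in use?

10:1

Input overshoot = -2 − (-22) = 20 dB; output overshoot = -20 − (-22) = 2 dB.
Ratio = 20 / 2 = 10.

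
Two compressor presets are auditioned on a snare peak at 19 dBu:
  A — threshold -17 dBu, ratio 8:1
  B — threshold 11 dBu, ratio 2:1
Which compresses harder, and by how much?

A: GR = 36 − 36/8 = 31.5 dB.
B: GR = 8 − 8/2 = 4 dB.
Difference: 27.5 dB in favour of A.

A, by 27.5 dB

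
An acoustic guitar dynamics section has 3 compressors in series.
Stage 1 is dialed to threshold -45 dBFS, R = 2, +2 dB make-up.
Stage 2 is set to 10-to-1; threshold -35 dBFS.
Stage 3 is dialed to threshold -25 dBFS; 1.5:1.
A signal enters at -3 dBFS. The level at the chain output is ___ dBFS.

-33.7 dBFS

Stage 1: -3 dBFS is 42 dB over -45 dBFS; at 2:1 that becomes 21 dB over, giving -24 dBFS; +2 dB make-up → -22 dBFS.
Stage 2: 13 dB above -35 dBFS, reduced 10:1 to 1.3 dB above → -33.7 dBFS.
Stage 3: -33.7 dBFS is at or below the -25 dBFS threshold — no compression; output -33.7 dBFS.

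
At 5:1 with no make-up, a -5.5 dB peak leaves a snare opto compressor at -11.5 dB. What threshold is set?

-13 dB

Let T be the threshold. Output overshoot = (input overshoot)/R, so -11.5 − T = (-5.5 − T)/5.
5·(-11.5 − T) = -5.5 − T → 4·T = -57.5 − (-5.5) = -52.
T = -52/4 = -13 dB.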